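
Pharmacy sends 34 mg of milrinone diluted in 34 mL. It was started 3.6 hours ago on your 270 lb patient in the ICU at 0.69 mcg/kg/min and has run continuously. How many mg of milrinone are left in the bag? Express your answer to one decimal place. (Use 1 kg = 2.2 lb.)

15.7 mg

Weight = 270 lb ÷ 2.2 lb/kg = 122.7273 kg
Dose = 0.69 mcg/kg/min × 122.7273 kg = 84.68182 mcg/min
84.68182 mcg/min × 60 min/hr = 5080.909 mcg/hr
Concentration = 34 mg ÷ 34 mL = 1 mg/mL = 1000 mcg/mL
Rate = 5080.909 mcg/hr ÷ 1000 mcg/mL = 5.080909 mL/hr
Volume infused = 5.080909 mL/hr × 3.6 hr = 18.29127 mL
Volume remaining = 34 − 18.29127 = 15.70873 mL
Drug remaining = 15.70873 mL × 1000 mcg/mL = 15708.73 mcg = 15.70873 mg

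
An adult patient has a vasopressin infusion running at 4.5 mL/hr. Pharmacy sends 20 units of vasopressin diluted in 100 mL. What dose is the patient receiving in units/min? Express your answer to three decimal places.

0.015 units/min

Concentration = 20 units ÷ 100 mL = 0.2 units/mL
Drug rate = 4.5 mL/hr × 0.2 units/mL = 0.9 units/hr
0.9 units/hr ÷ 60 min/hr = 0.015 units/min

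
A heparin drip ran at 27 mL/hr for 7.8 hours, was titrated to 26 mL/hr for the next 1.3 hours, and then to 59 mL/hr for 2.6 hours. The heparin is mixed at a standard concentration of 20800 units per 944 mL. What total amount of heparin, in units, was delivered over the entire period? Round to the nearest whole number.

Concentration = 20800 units ÷ 944 mL = 22.0339 units/mL
Stage 1: 27 mL/hr × 7.8 hr = 210.6 mL → 210.6 mL × 22.0339 units/mL = 4640.339 units
Stage 2: 26 mL/hr × 1.3 hr = 33.8 mL → 33.8 mL × 22.0339 units/mL = 744.7458 units
Stage 3: 59 mL/hr × 2.6 hr = 153.4 mL → 153.4 mL × 22.0339 units/mL = 3380 units
Total = 4640.339 + 744.7458 + 3380 = 8765.085 units

8765 units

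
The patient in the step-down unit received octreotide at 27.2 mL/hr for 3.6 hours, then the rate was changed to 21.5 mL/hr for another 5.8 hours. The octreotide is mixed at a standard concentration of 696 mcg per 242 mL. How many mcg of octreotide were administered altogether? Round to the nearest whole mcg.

Concentration = 696 mcg ÷ 242 mL = 2.876033 mcg/mL
Stage 1: 27.2 mL/hr × 3.6 hr = 97.92 mL → 97.92 mL × 2.876033 mcg/mL = 281.6212 mcg
Stage 2: 21.5 mL/hr × 5.8 hr = 124.7 mL → 124.7 mL × 2.876033 mcg/mL = 358.6413 mcg
Total = 281.6212 + 358.6413 = 640.2625 mcg

640 mcg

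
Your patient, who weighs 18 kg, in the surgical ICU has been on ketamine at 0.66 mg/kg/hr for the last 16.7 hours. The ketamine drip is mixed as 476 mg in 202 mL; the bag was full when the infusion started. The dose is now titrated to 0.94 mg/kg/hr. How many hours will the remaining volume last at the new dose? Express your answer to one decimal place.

16.4 hours

Initial rate:
Dose = 0.66 mg/kg/hr × 18 kg = 11.88 mg/hr
Concentration = 476 mg ÷ 202 mL = 2.356436 mg/mL
Rate = 11.88 mg/hr ÷ 2.356436 mg/mL = 5.041513 mL/hr
Volume infused so far = 5.041513 mL/hr × 16.7 hr = 84.19326 mL
Volume remaining = 202 − 84.19326 = 117.8067 mL
New rate:
Dose = 0.94 mg/kg/hr × 18 kg = 16.92 mg/hr
Rate = 16.92 mg/hr ÷ 2.356436 mg/mL = 7.180336 mL/hr
Time remaining = 117.8067 mL ÷ 7.180336 mL/hr = 16.40686 hr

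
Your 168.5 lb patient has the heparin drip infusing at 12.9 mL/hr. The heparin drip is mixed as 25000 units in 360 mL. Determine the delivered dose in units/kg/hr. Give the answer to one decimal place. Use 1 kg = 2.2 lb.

11.7 units/kg/hr

Weight = 168.5 lb ÷ 2.2 lb/kg = 76.59091 kg
Concentration = 25000 units ÷ 360 mL = 69.44444 units/mL
Drug rate = 12.9 mL/hr × 69.44444 units/mL = 895.8333 units/hr
895.8333 units/hr ÷ 76.59091 kg = 11.69634 units/kg/hr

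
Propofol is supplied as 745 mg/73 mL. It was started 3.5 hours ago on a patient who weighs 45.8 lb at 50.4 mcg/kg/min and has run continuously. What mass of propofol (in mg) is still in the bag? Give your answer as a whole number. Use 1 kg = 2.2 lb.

Weight = 45.8 lb ÷ 2.2 lb/kg = 20.81818 kg
Dose = 50.4 mcg/kg/min × 20.81818 kg = 1049.236 mcg/min
1049.236 mcg/min × 60 min/hr = 62954.18 mcg/hr
Concentration = 745 mg ÷ 73 mL = 10.20548 mg/mL = 10205.48 mcg/mL
Rate = 62954.18 mcg/hr ÷ 10205.48 mcg/mL = 6.168665 mL/hr
Volume infused = 6.168665 mL/hr × 3.5 hr = 21.59033 mL
Volume remaining = 73 − 21.59033 = 51.40967 mL
Drug remaining = 51.40967 mL × 10205.48 mcg/mL = 524660.4 mcg = 524.6604 mg

525 mg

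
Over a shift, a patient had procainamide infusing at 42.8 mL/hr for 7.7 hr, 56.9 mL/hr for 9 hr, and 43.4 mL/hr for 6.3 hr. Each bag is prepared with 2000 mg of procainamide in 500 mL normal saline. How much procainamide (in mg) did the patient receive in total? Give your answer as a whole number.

4460 mg

Concentration = 2000 mg ÷ 500 mL = 4 mg/mL
Stage 1: 42.8 mL/hr × 7.7 hr = 329.56 mL → 329.56 mL × 4 mg/mL = 1318.24 mg
Stage 2: 56.9 mL/hr × 9 hr = 512.1 mL → 512.1 mL × 4 mg/mL = 2048.4 mg
Stage 3: 43.4 mL/hr × 6.3 hr = 273.42 mL → 273.42 mL × 4 mg/mL = 1093.68 mg
Total = 1318.24 + 2048.4 + 1093.68 = 4460.32 mg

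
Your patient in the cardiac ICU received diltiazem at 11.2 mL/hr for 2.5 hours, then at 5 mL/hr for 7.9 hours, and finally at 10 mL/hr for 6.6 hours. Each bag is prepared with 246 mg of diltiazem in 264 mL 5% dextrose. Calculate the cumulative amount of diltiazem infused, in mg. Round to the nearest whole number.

Concentration = 246 mg ÷ 264 mL = 0.9318182 mg/mL
Stage 1: 11.2 mL/hr × 2.5 hr = 28 mL → 28 mL × 0.9318182 mg/mL = 26.09091 mg
Stage 2: 5 mL/hr × 7.9 hr = 39.5 mL → 39.5 mL × 0.9318182 mg/mL = 36.80682 mg
Stage 3: 10 mL/hr × 6.6 hr = 66 mL → 66 mL × 0.9318182 mg/mL = 61.5 mg
Total = 26.09091 + 36.80682 + 61.5 = 124.3977 mg

124 mg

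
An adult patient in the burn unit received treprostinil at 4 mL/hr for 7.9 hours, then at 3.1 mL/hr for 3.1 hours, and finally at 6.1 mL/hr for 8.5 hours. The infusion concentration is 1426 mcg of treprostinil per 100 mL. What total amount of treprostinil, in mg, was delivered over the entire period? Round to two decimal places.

1.33 mg

Concentration = 1426 mcg ÷ 100 mL = 14.26 mcg/mL
Stage 1: 4 mL/hr × 7.9 hr = 31.6 mL → 31.6 mL × 14.26 mcg/mL = 450.616 mcg
Stage 2: 3.1 mL/hr × 3.1 hr = 9.61 mL → 9.61 mL × 14.26 mcg/mL = 137.0386 mcg
Stage 3: 6.1 mL/hr × 8.5 hr = 51.85 mL → 51.85 mL × 14.26 mcg/mL = 739.381 mcg
Total = 450.616 + 137.0386 + 739.381 = 1327.036 mcg = 1.327036 mg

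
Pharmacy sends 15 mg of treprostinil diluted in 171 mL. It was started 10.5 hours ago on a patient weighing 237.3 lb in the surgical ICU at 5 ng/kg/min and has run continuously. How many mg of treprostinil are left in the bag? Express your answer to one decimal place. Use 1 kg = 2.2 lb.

14.7 mg

Weight = 237.3 lb ÷ 2.2 lb/kg = 107.8636 kg
Dose = 5 ng/kg/min × 107.8636 kg = 539.3182 ng/min
539.3182 ng/min × 60 min/hr = 32359.09 ng/hr
Concentration = 15 mg ÷ 171 mL = 0.0877193 mg/mL = 87719.3 ng/mL
Rate = 32359.09 ng/hr ÷ 87719.3 ng/mL = 0.3688936 mL/hr
Volume infused = 0.3688936 mL/hr × 10.5 hr = 3.873383 mL
Volume remaining = 171 − 3.873383 = 167.1266 mL
Drug remaining = 167.1266 mL × 87719.3 ng/mL = 14660230 ng = 14.66023 mg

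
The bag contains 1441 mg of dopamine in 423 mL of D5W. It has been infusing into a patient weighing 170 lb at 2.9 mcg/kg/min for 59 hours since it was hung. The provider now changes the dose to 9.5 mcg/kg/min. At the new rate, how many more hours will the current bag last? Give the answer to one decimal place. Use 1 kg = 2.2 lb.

14.7 hours

Initial rate:
Weight = 170 lb ÷ 2.2 lb/kg = 77.27273 kg
Dose = 2.9 mcg/kg/min × 77.27273 kg = 224.0909 mcg/min
224.0909 mcg/min × 60 min/hr = 13445.45 mcg/hr
Concentration = 1441 mg ÷ 423 mL = 3.406619 mg/mL = 3406.619 mcg/mL
Rate = 13445.45 mcg/hr ÷ 3406.619 mcg/mL = 3.946861 mL/hr
Volume infused so far = 3.946861 mL/hr × 59 hr = 232.8648 mL
Volume remaining = 423 − 232.8648 = 190.1352 mL
New rate:
Dose = 9.5 mcg/kg/min × 77.27273 kg = 734.0909 mcg/min
734.0909 mcg/min × 60 min/hr = 44045.45 mcg/hr
Rate = 44045.45 mcg/hr ÷ 3406.619 mcg/mL = 12.92937 mL/hr
Time remaining = 190.1352 mL ÷ 12.92937 mL/hr = 14.70568 hr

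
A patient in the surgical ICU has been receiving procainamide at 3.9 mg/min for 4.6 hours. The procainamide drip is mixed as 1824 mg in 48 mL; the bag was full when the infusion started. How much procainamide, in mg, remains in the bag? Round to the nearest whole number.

748 mg

3.9 mg/min × 60 min/hr = 234 mg/hr
Concentration = 1824 mg ÷ 48 mL = 38 mg/mL
Rate = 234 mg/hr ÷ 38 mg/mL = 6.157895 mL/hr
Volume infused = 6.157895 mL/hr × 4.6 hr = 28.32632 mL
Volume remaining = 48 − 28.32632 = 19.67368 mL
Drug remaining = 19.67368 mL × 38 mg/mL = 747.6 mg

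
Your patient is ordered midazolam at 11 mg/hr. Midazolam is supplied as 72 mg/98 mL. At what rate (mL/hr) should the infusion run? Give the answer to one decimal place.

15.0 mL/hr

Concentration = 72 mg ÷ 98 mL = 0.7346939 mg/mL
Rate = 11 mg/hr ÷ 0.7346939 mg/mL = 14.97222 mL/hr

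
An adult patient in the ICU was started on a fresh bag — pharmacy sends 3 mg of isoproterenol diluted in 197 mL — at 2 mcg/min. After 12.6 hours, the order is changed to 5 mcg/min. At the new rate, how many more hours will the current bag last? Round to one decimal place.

5.0 hours

Initial rate:
2 mcg/min × 60 min/hr = 120 mcg/hr
Concentration = 3 mg ÷ 197 mL = 0.01522843 mg/mL = 15.22843 mcg/mL
Rate = 120 mcg/hr ÷ 15.22843 mcg/mL = 7.88 mL/hr
Volume infused so far = 7.88 mL/hr × 12.6 hr = 99.288 mL
Volume remaining = 197 − 99.288 = 97.712 mL
New rate:
5 mcg/min × 60 min/hr = 300 mcg/hr
Rate = 300 mcg/hr ÷ 15.22843 mcg/mL = 19.7 mL/hr
Time remaining = 97.712 mL ÷ 19.7 mL/hr = 4.96 hr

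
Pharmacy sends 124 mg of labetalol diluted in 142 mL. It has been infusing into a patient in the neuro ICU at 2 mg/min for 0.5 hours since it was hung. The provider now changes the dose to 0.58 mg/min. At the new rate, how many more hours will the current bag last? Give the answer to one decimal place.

Initial rate:
2 mg/min × 60 min/hr = 120 mg/hr
Concentration = 124 mg ÷ 142 mL = 0.8732394 mg/mL
Rate = 120 mg/hr ÷ 0.8732394 mg/mL = 137.4194 mL/hr
Volume infused so far = 137.4194 mL/hr × 0.5 hr = 68.70968 mL
Volume remaining = 142 − 68.70968 = 73.29032 mL
New rate:
0.58 mg/min × 60 min/hr = 34.8 mg/hr
Rate = 34.8 mg/hr ÷ 0.8732394 mg/mL = 39.85161 mL/hr
Time remaining = 73.29032 mL ÷ 39.85161 mL/hr = 1.83908 hr

1.8 hours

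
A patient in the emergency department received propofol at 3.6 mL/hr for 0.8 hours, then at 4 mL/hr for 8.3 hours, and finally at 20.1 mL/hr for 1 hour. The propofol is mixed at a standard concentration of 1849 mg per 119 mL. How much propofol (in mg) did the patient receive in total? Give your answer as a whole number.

Concentration = 1849 mg ÷ 119 mL = 15.53782 mg/mL
Stage 1: 3.6 mL/hr × 0.8 hr = 2.88 mL → 2.88 mL × 15.53782 mg/mL = 44.74891 mg
Stage 2: 4 mL/hr × 8.3 hr = 33.2 mL → 33.2 mL × 15.53782 mg/mL = 515.8555 mg
Stage 3: 20.1 mL/hr × 1 hr = 20.1 mL → 20.1 mL × 15.53782 mg/mL = 312.3101 mg
Total = 44.74891 + 515.8555 + 312.3101 = 872.9145 mg

873 mg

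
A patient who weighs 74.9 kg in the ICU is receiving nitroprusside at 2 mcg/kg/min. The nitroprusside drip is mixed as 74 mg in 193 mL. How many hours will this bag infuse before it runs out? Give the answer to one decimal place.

Dose = 2 mcg/kg/min × 74.9 kg = 149.8 mcg/min
149.8 mcg/min × 60 min/hr = 8988 mcg/hr
Concentration = 74 mg ÷ 193 mL = 0.3834197 mg/mL = 383.4197 mcg/mL
Rate = 8988 mcg/hr ÷ 383.4197 mcg/mL = 23.44168 mL/hr
Duration = 193 mL ÷ 23.44168 mL/hr = 8.2332 hr

8.2 hours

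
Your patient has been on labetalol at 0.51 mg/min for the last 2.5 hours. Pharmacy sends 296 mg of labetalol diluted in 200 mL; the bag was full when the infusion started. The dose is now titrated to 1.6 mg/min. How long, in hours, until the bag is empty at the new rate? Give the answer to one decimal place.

Initial rate:
0.51 mg/min × 60 min/hr = 30.6 mg/hr
Concentration = 296 mg ÷ 200 mL = 1.48 mg/mL
Rate = 30.6 mg/hr ÷ 1.48 mg/mL = 20.67568 mL/hr
Volume infused so far = 20.67568 mL/hr × 2.5 hr = 51.68919 mL
Volume remaining = 200 − 51.68919 = 148.3108 mL
New rate:
1.6 mg/min × 60 min/hr = 96 mg/hr
Rate = 96 mg/hr ÷ 1.48 mg/mL = 64.86486 mL/hr
Time remaining = 148.3108 mL ÷ 64.86486 mL/hr = 2.286458 hr

2.3 hours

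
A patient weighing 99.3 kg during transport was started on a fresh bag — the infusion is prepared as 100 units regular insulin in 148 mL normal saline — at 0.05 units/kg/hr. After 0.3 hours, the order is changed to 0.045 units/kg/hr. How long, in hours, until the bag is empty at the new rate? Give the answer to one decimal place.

22.0 hours

Initial rate:
Dose = 0.05 units/kg/hr × 99.3 kg = 4.965 units/hr
Concentration = 100 units ÷ 148 mL = 0.6756757 units/mL
Rate = 4.965 units/hr ÷ 0.6756757 units/mL = 7.3482 mL/hr
Volume infused so far = 7.3482 mL/hr × 0.3 hr = 2.20446 mL
Volume remaining = 148 − 2.20446 = 145.7955 mL
New rate:
Dose = 0.045 units/kg/hr × 99.3 kg = 4.4685 units/hr
Rate = 4.4685 units/hr ÷ 0.6756757 units/mL = 6.61338 mL/hr
Time remaining = 145.7955 mL ÷ 6.61338 mL/hr = 22.04554 hr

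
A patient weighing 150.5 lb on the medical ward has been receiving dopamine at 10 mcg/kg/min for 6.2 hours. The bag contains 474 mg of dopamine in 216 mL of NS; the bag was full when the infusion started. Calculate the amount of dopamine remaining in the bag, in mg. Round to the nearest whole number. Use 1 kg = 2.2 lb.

Weight = 150.5 lb ÷ 2.2 lb/kg = 68.40909 kg
Dose = 10 mcg/kg/min × 68.40909 kg = 684.0909 mcg/min
684.0909 mcg/min × 60 min/hr = 41045.45 mcg/hr
Concentration = 474 mg ÷ 216 mL = 2.194444 mg/mL = 2194.444 mcg/mL
Rate = 41045.45 mcg/hr ÷ 2194.444 mcg/mL = 18.70426 mL/hr
Volume infused = 18.70426 mL/hr × 6.2 hr = 115.9664 mL
Volume remaining = 216 − 115.9664 = 100.0336 mL
Drug remaining = 100.0336 mL × 2194.444 mcg/mL = 219518.2 mcg = 219.5182 mg

220 mg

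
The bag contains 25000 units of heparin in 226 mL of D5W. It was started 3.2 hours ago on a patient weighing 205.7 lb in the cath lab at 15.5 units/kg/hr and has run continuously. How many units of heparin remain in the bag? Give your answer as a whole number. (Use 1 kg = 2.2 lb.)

20362 units

Weight = 205.7 lb ÷ 2.2 lb/kg = 93.5 kg
Dose = 15.5 units/kg/hr × 93.5 kg = 1449.25 units/hr
Concentration = 25000 units ÷ 226 mL = 110.6195 units/mL
Rate = 1449.25 units/hr ÷ 110.6195 units/mL = 13.10122 mL/hr
Volume infused = 13.10122 mL/hr × 3.2 hr = 41.9239 mL
Volume remaining = 226 − 41.9239 = 184.0761 mL
Drug remaining = 184.0761 mL × 110.6195 units/mL = 20362.4 units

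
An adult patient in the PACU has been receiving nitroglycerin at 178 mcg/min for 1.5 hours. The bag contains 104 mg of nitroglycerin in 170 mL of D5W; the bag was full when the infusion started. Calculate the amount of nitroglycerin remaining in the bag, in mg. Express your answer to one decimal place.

178 mcg/min × 60 min/hr = 10680 mcg/hr
Concentration = 104 mg ÷ 170 mL = 0.6117647 mg/mL = 611.7647 mcg/mL
Rate = 10680 mcg/hr ÷ 611.7647 mcg/mL = 17.45769 mL/hr
Volume infused = 17.45769 mL/hr × 1.5 hr = 26.18654 mL
Volume remaining = 170 − 26.18654 = 143.8135 mL
Drug remaining = 143.8135 mL × 611.7647 mcg/mL = 87980 mcg = 87.98 mg

88.0 mg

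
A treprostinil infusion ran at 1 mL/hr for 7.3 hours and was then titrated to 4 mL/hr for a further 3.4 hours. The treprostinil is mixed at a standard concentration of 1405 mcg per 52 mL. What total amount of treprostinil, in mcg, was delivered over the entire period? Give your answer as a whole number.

Concentration = 1405 mcg ÷ 52 mL = 27.01923 mcg/mL
Stage 1: 1 mL/hr × 7.3 hr = 7.3 mL → 7.3 mL × 27.01923 mcg/mL = 197.2404 mcg
Stage 2: 4 mL/hr × 3.4 hr = 13.6 mL → 13.6 mL × 27.01923 mcg/mL = 367.4615 mcg
Total = 197.2404 + 367.4615 = 564.7019 mcg

565 mcg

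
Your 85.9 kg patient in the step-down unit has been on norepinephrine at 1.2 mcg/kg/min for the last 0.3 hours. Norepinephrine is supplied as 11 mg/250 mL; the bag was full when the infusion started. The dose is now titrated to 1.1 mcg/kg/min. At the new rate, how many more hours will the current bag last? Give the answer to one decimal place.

1.6 hours

Initial rate:
Dose = 1.2 mcg/kg/min × 85.9 kg = 103.08 mcg/min
103.08 mcg/min × 60 min/hr = 6184.8 mcg/hr
Concentration = 11 mg ÷ 250 mL = 0.044 mg/mL = 44 mcg/mL
Rate = 6184.8 mcg/hr ÷ 44 mcg/mL = 140.5636 mL/hr
Volume infused so far = 140.5636 mL/hr × 0.3 hr = 42.16909 mL
Volume remaining = 250 − 42.16909 = 207.8309 mL
New rate:
Dose = 1.1 mcg/kg/min × 85.9 kg = 94.49 mcg/min
94.49 mcg/min × 60 min/hr = 5669.4 mcg/hr
Rate = 5669.4 mcg/hr ÷ 44 mcg/mL = 128.85 mL/hr
Time remaining = 207.8309 mL ÷ 128.85 mL/hr = 1.612968 hr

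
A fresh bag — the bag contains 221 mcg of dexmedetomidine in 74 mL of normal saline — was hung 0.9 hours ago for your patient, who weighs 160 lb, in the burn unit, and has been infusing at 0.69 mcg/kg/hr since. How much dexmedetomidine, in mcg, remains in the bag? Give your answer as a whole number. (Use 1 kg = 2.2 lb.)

176 mcg

Weight = 160 lb ÷ 2.2 lb/kg = 72.72727 kg
Dose = 0.69 mcg/kg/hr × 72.72727 kg = 50.18182 mcg/hr
Concentration = 221 mcg ÷ 74 mL = 2.986486 mcg/mL
Rate = 50.18182 mcg/hr ÷ 2.986486 mcg/mL = 16.80296 mL/hr
Volume infused = 16.80296 mL/hr × 0.9 hr = 15.12267 mL
Volume remaining = 74 − 15.12267 = 58.87733 mL
Drug remaining = 58.87733 mL × 2.986486 mcg/mL = 175.8364 mcg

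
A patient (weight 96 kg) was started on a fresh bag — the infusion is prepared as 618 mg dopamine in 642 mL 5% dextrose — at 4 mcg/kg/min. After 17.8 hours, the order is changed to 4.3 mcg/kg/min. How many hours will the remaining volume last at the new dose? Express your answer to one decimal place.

8.4 hours

Initial rate:
Dose = 4 mcg/kg/min × 96 kg = 384 mcg/min
384 mcg/min × 60 min/hr = 23040 mcg/hr
Concentration = 618 mg ÷ 642 mL = 0.9626168 mg/mL = 962.6168 mcg/mL
Rate = 23040 mcg/hr ÷ 962.6168 mcg/mL = 23.93476 mL/hr
Volume infused so far = 23.93476 mL/hr × 17.8 hr = 426.0387 mL
Volume remaining = 642 − 426.0387 = 215.9613 mL
New rate:
Dose = 4.3 mcg/kg/min × 96 kg = 412.8 mcg/min
412.8 mcg/min × 60 min/hr = 24768 mcg/hr
Rate = 24768 mcg/hr ÷ 962.6168 mcg/mL = 25.72986 mL/hr
Time remaining = 215.9613 mL ÷ 25.72986 mL/hr = 8.393411 hr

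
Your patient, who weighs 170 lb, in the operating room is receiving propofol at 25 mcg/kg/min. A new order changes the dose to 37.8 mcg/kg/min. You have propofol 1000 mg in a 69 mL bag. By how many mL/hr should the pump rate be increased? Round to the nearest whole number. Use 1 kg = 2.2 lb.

4 mL/hr

At the current dose:
Weight = 170 lb ÷ 2.2 lb/kg = 77.27273 kg
Dose = 25 mcg/kg/min × 77.27273 kg = 1931.818 mcg/min
1931.818 mcg/min × 60 min/hr = 115909.1 mcg/hr
Concentration = 1000 mg ÷ 69 mL = 14.49275 mg/mL = 14492.75 mcg/mL
Rate = 115909.1 mcg/hr ÷ 14492.75 mcg/mL = 7.997727 mL/hr
At the new dose:
Dose = 37.8 mcg/kg/min × 77.27273 kg = 2920.909 mcg/min
2920.909 mcg/min × 60 min/hr = 175254.5 mcg/hr
Rate = 175254.5 mcg/hr ÷ 14492.75 mcg/mL = 12.09256 mL/hr
Change = 12.09256 − 7.997727 = 4.094836 mL/hr → 4.094836 mL/hr increase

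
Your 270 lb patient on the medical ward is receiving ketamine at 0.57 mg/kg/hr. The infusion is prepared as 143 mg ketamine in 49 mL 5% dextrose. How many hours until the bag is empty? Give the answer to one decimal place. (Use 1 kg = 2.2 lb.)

Weight = 270 lb ÷ 2.2 lb/kg = 122.7273 kg
Dose = 0.57 mg/kg/hr × 122.7273 kg = 69.95455 mg/hr
Concentration = 143 mg ÷ 49 mL = 2.918367 mg/mL
Rate = 69.95455 mg/hr ÷ 2.918367 mg/mL = 23.97044 mL/hr
Duration = 49 mL ÷ 23.97044 mL/hr = 2.044185 hr

2.0 hours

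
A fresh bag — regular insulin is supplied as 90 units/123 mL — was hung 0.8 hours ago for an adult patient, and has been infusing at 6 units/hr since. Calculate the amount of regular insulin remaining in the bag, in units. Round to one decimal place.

Concentration = 90 units ÷ 123 mL = 0.7317073 units/mL
Rate = 6 units/hr ÷ 0.7317073 units/mL = 8.2 mL/hr
Volume infused = 8.2 mL/hr × 0.8 hr = 6.56 mL
Volume remaining = 123 − 6.56 = 116.44 mL
Drug remaining = 116.44 mL × 0.7317073 units/mL = 85.2 units

85.2 units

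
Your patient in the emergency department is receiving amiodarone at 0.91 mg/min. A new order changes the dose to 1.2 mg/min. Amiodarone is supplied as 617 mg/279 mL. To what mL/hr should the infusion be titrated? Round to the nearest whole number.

1.2 mg/min × 60 min/hr = 72 mg/hr
Concentration = 617 mg ÷ 279 mL = 2.21147 mg/mL
Rate = 72 mg/hr ÷ 2.21147 mg/mL = 32.55754 mL/hr

33 mL/hr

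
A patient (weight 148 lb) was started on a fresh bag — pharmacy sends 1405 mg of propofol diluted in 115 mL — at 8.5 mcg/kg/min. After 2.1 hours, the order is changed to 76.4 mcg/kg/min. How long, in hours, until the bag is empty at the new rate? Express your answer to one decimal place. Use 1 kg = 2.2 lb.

Initial rate:
Weight = 148 lb ÷ 2.2 lb/kg = 67.27273 kg
Dose = 8.5 mcg/kg/min × 67.27273 kg = 571.8182 mcg/min
571.8182 mcg/min × 60 min/hr = 34309.09 mcg/hr
Concentration = 1405 mg ÷ 115 mL = 12.21739 mg/mL = 12217.39 mcg/mL
Rate = 34309.09 mcg/hr ÷ 12217.39 mcg/mL = 2.808217 mL/hr
Volume infused so far = 2.808217 mL/hr × 2.1 hr = 5.897257 mL
Volume remaining = 115 − 5.897257 = 109.1027 mL
New rate:
Dose = 76.4 mcg/kg/min × 67.27273 kg = 5139.636 mcg/min
5139.636 mcg/min × 60 min/hr = 308378.2 mcg/hr
Rate = 308378.2 mcg/hr ÷ 12217.39 mcg/mL = 25.24092 mL/hr
Time remaining = 109.1027 mL ÷ 25.24092 mL/hr = 4.322455 hr

4.3 hours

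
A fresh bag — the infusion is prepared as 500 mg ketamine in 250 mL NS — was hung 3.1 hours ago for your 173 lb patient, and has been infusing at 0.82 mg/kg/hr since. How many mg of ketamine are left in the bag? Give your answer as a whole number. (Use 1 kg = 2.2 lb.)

300 mg

Weight = 173 lb ÷ 2.2 lb/kg = 78.63636 kg
Dose = 0.82 mg/kg/hr × 78.63636 kg = 64.48182 mg/hr
Concentration = 500 mg ÷ 250 mL = 2 mg/mL
Rate = 64.48182 mg/hr ÷ 2 mg/mL = 32.24091 mL/hr
Volume infused = 32.24091 mL/hr × 3.1 hr = 99.94682 mL
Volume remaining = 250 − 99.94682 = 150.0532 mL
Drug remaining = 150.0532 mL × 2 mg/mL = 300.1064 mg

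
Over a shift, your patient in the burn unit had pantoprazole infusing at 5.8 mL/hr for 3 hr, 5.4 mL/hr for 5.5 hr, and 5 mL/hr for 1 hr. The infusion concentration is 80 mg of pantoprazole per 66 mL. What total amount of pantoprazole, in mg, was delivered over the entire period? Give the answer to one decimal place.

Concentration = 80 mg ÷ 66 mL = 1.212121 mg/mL
Stage 1: 5.8 mL/hr × 3 hr = 17.4 mL → 17.4 mL × 1.212121 mg/mL = 21.09091 mg
Stage 2: 5.4 mL/hr × 5.5 hr = 29.7 mL → 29.7 mL × 1.212121 mg/mL = 36 mg
Stage 3: 5 mL/hr × 1 hr = 5 mL → 5 mL × 1.212121 mg/mL = 6.060606 mg
Total = 21.09091 + 36 + 6.060606 = 63.15152 mg

63.2 mg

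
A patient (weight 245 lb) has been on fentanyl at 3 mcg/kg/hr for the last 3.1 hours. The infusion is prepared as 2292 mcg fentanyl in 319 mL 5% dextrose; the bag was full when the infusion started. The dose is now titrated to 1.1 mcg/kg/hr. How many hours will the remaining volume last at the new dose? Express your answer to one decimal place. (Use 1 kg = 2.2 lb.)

Initial rate:
Weight = 245 lb ÷ 2.2 lb/kg = 111.3636 kg
Dose = 3 mcg/kg/hr × 111.3636 kg = 334.0909 mcg/hr
Concentration = 2292 mcg ÷ 319 mL = 7.184953 mcg/mL
Rate = 334.0909 mcg/hr ÷ 7.184953 mcg/mL = 46.49869 mL/hr
Volume infused so far = 46.49869 mL/hr × 3.1 hr = 144.1459 mL
Volume remaining = 319 − 144.1459 = 174.8541 mL
New rate:
Dose = 1.1 mcg/kg/hr × 111.3636 kg = 122.5 mcg/hr
Rate = 122.5 mcg/hr ÷ 7.184953 mcg/mL = 17.04952 mL/hr
Time remaining = 174.8541 mL ÷ 17.04952 mL/hr = 10.25566 hr

10.3 hours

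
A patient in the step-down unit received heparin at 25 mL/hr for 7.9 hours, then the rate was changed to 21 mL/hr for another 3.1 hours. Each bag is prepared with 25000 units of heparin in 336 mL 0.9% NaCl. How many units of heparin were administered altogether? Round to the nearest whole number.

Concentration = 25000 units ÷ 336 mL = 74.40476 units/mL
Stage 1: 25 mL/hr × 7.9 hr = 197.5 mL → 197.5 mL × 74.40476 units/mL = 14694.94 units
Stage 2: 21 mL/hr × 3.1 hr = 65.1 mL → 65.1 mL × 74.40476 units/mL = 4843.75 units
Total = 14694.94 + 4843.75 = 19538.69 units

19539 units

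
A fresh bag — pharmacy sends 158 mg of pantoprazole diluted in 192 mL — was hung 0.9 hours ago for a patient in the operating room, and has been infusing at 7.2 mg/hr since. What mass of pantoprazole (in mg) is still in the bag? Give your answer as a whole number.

152 mg

Concentration = 158 mg ÷ 192 mL = 0.8229167 mg/mL
Rate = 7.2 mg/hr ÷ 0.8229167 mg/mL = 8.749367 mL/hr
Volume infused = 8.749367 mL/hr × 0.9 hr = 7.87443 mL
Volume remaining = 192 − 7.87443 = 184.1256 mL
Drug remaining = 184.1256 mL × 0.8229167 mg/mL = 151.52 mg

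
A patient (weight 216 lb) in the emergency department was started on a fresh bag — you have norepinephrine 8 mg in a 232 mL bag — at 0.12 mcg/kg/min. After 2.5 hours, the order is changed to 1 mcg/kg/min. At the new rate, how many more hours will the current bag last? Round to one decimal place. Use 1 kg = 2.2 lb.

Initial rate:
Weight = 216 lb ÷ 2.2 lb/kg = 98.18182 kg
Dose = 0.12 mcg/kg/min × 98.18182 kg = 11.78182 mcg/min
11.78182 mcg/min × 60 min/hr = 706.9091 mcg/hr
Concentration = 8 mg ÷ 232 mL = 0.03448276 mg/mL = 34.48276 mcg/mL
Rate = 706.9091 mcg/hr ÷ 34.48276 mcg/mL = 20.50036 mL/hr
Volume infused so far = 20.50036 mL/hr × 2.5 hr = 51.25091 mL
Volume remaining = 232 − 51.25091 = 180.7491 mL
New rate:
Dose = 1 mcg/kg/min × 98.18182 kg = 98.18182 mcg/min
98.18182 mcg/min × 60 min/hr = 5890.909 mcg/hr
Rate = 5890.909 mcg/hr ÷ 34.48276 mcg/mL = 170.8364 mL/hr
Time remaining = 180.7491 mL ÷ 170.8364 mL/hr = 1.058025 hr

1.1 hours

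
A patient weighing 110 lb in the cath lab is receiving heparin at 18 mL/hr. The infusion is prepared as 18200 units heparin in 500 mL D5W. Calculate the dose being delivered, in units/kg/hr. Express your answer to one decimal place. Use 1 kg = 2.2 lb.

Weight = 110 lb ÷ 2.2 lb/kg = 50 kg
Concentration = 18200 units ÷ 500 mL = 36.4 units/mL
Drug rate = 18 mL/hr × 36.4 units/mL = 655.2 units/hr
655.2 units/hr ÷ 50 kg = 13.104 units/kg/hr

13.1 units/kg/hr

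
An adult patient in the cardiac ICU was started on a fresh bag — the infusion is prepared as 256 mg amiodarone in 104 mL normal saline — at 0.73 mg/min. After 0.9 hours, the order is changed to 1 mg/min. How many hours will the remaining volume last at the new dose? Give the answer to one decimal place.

Initial rate:
0.73 mg/min × 60 min/hr = 43.8 mg/hr
Concentration = 256 mg ÷ 104 mL = 2.461538 mg/mL
Rate = 43.8 mg/hr ÷ 2.461538 mg/mL = 17.79375 mL/hr
Volume infused so far = 17.79375 mL/hr × 0.9 hr = 16.01438 mL
Volume remaining = 104 − 16.01438 = 87.98562 mL
New rate:
1 mg/min × 60 min/hr = 60 mg/hr
Rate = 60 mg/hr ÷ 2.461538 mg/mL = 24.375 mL/hr
Time remaining = 87.98562 mL ÷ 24.375 mL/hr = 3.609667 hr

3.6 hours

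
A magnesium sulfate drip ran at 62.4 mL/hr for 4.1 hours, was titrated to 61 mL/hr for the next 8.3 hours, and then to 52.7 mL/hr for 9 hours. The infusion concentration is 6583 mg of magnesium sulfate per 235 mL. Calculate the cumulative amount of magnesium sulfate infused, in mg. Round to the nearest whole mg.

Concentration = 6583 mg ÷ 235 mL = 28.01277 mg/mL
Stage 1: 62.4 mL/hr × 4.1 hr = 255.84 mL → 255.84 mL × 28.01277 mg/mL = 7166.786 mg
Stage 2: 61 mL/hr × 8.3 hr = 506.3 mL → 506.3 mL × 28.01277 mg/mL = 14182.86 mg
Stage 3: 52.7 mL/hr × 9 hr = 474.3 mL → 474.3 mL × 28.01277 mg/mL = 13286.45 mg
Total = 7166.786 + 14182.86 + 13286.45 = 34636.1 mg

34636 mg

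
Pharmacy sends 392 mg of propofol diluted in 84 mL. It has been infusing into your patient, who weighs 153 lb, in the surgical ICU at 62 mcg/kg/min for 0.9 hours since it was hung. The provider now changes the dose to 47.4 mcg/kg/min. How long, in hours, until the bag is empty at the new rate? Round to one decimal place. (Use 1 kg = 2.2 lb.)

0.8 hours

Initial rate:
Weight = 153 lb ÷ 2.2 lb/kg = 69.54545 kg
Dose = 62 mcg/kg/min × 69.54545 kg = 4311.818 mcg/min
4311.818 mcg/min × 60 min/hr = 258709.1 mcg/hr
Concentration = 392 mg ÷ 84 mL = 4.666667 mg/mL = 4666.667 mcg/mL
Rate = 258709.1 mcg/hr ÷ 4666.667 mcg/mL = 55.43766 mL/hr
Volume infused so far = 55.43766 mL/hr × 0.9 hr = 49.8939 mL
Volume remaining = 84 − 49.8939 = 34.1061 mL
New rate:
Dose = 47.4 mcg/kg/min × 69.54545 kg = 3296.455 mcg/min
3296.455 mcg/min × 60 min/hr = 197787.3 mcg/hr
Rate = 197787.3 mcg/hr ÷ 4666.667 mcg/mL = 42.38299 mL/hr
Time remaining = 34.1061 mL ÷ 42.38299 mL/hr = 0.8047121 hr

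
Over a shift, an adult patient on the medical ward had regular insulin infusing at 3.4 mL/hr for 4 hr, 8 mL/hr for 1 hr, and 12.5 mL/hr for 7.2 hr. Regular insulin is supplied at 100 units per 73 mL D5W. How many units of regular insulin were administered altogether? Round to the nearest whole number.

Concentration = 100 units ÷ 73 mL = 1.369863 units/mL
Stage 1: 3.4 mL/hr × 4 hr = 13.6 mL → 13.6 mL × 1.369863 units/mL = 18.63014 units
Stage 2: 8 mL/hr × 1 hr = 8 mL → 8 mL × 1.369863 units/mL = 10.9589 units
Stage 3: 12.5 mL/hr × 7.2 hr = 90 mL → 90 mL × 1.369863 units/mL = 123.2877 units
Total = 18.63014 + 10.9589 + 123.2877 = 152.8767 units

153 units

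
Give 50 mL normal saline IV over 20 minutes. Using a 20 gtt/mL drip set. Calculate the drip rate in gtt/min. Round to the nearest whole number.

50 gtt/min

50 mL ÷ (20 min) = 2.5 mL/min
2.5 mL/min × 20 gtt/mL = 50 gtt/min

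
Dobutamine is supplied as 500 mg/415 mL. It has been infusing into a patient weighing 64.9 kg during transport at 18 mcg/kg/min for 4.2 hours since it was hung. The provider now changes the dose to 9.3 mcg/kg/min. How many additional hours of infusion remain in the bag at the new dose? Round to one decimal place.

Initial rate:
Dose = 18 mcg/kg/min × 64.9 kg = 1168.2 mcg/min
1168.2 mcg/min × 60 min/hr = 70092 mcg/hr
Concentration = 500 mg ÷ 415 mL = 1.204819 mg/mL = 1204.819 mcg/mL
Rate = 70092 mcg/hr ÷ 1204.819 mcg/mL = 58.17636 mL/hr
Volume infused so far = 58.17636 mL/hr × 4.2 hr = 244.3407 mL
Volume remaining = 415 − 244.3407 = 170.6593 mL
New rate:
Dose = 9.3 mcg/kg/min × 64.9 kg = 603.57 mcg/min
603.57 mcg/min × 60 min/hr = 36214.2 mcg/hr
Rate = 36214.2 mcg/hr ÷ 1204.819 mcg/mL = 30.05779 mL/hr
Time remaining = 170.6593 mL ÷ 30.05779 mL/hr = 5.677707 hr

5.7 hours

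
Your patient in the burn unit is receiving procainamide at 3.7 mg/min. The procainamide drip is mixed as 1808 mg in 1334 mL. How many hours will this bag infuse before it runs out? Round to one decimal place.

3.7 mg/min × 60 min/hr = 222 mg/hr
Concentration = 1808 mg ÷ 1334 mL = 1.355322 mg/mL
Rate = 222 mg/hr ÷ 1.355322 mg/mL = 163.7987 mL/hr
Duration = 1334 mL ÷ 163.7987 mL/hr = 8.144144 hr

8.1 hours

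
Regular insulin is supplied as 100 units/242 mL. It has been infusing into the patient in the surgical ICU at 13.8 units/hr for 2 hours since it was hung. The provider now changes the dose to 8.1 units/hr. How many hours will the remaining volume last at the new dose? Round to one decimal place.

8.9 hours

Initial rate:
Concentration = 100 units ÷ 242 mL = 0.4132231 units/mL
Rate = 13.8 units/hr ÷ 0.4132231 units/mL = 33.396 mL/hr
Volume infused so far = 33.396 mL/hr × 2 hr = 66.792 mL
Volume remaining = 242 − 66.792 = 175.208 mL
New rate:
Rate = 8.1 units/hr ÷ 0.4132231 units/mL = 19.602 mL/hr
Time remaining = 175.208 mL ÷ 19.602 mL/hr = 8.938272 hr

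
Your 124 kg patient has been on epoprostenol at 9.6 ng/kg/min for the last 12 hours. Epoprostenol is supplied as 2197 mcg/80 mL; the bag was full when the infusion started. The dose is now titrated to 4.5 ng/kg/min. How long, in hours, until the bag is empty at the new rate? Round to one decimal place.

Initial rate:
Dose = 9.6 ng/kg/min × 124 kg = 1190.4 ng/min
1190.4 ng/min × 60 min/hr = 71424 ng/hr
Concentration = 2197 mcg ÷ 80 mL = 27.4625 mcg/mL = 27462.5 ng/mL
Rate = 71424 ng/hr ÷ 27462.5 ng/mL = 2.600783 mL/hr
Volume infused so far = 2.600783 mL/hr × 12 hr = 31.20939 mL
Volume remaining = 80 − 31.20939 = 48.79061 mL
New rate:
Dose = 4.5 ng/kg/min × 124 kg = 558 ng/min
558 ng/min × 60 min/hr = 33480 ng/hr
Rate = 33480 ng/hr ÷ 27462.5 ng/mL = 1.219117 mL/hr
Time remaining = 48.79061 mL ÷ 1.219117 mL/hr = 40.02127 hr

40.0 hours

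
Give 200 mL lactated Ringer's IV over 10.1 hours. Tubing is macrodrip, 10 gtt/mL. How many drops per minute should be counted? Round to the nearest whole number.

200 mL ÷ (10.1 hr × 60 = 606 min) = 0.330033 mL/min
0.330033 mL/min × 10 gtt/mL = 3.30033 gtt/min

3 gtt/min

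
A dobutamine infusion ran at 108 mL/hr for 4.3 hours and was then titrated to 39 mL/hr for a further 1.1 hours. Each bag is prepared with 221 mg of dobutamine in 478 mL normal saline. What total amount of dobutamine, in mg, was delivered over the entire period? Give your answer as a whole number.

Concentration = 221 mg ÷ 478 mL = 0.4623431 mg/mL
Stage 1: 108 mL/hr × 4.3 hr = 464.4 mL → 464.4 mL × 0.4623431 mg/mL = 214.7121 mg
Stage 2: 39 mL/hr × 1.1 hr = 42.9 mL → 42.9 mL × 0.4623431 mg/mL = 19.83452 mg
Total = 214.7121 + 19.83452 = 234.5467 mg

235 mg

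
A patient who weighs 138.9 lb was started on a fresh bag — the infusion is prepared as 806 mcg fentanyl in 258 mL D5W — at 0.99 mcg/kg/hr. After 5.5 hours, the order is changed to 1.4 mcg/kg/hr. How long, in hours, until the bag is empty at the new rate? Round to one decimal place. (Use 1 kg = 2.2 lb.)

5.2 hours

Initial rate:
Weight = 138.9 lb ÷ 2.2 lb/kg = 63.13636 kg
Dose = 0.99 mcg/kg/hr × 63.13636 kg = 62.505 mcg/hr
Concentration = 806 mcg ÷ 258 mL = 3.124031 mcg/mL
Rate = 62.505 mcg/hr ÷ 3.124031 mcg/mL = 20.0078 mL/hr
Volume infused so far = 20.0078 mL/hr × 5.5 hr = 110.0429 mL
Volume remaining = 258 − 110.0429 = 147.9571 mL
New rate:
Dose = 1.4 mcg/kg/hr × 63.13636 kg = 88.39091 mcg/hr
Rate = 88.39091 mcg/hr ÷ 3.124031 mcg/mL = 28.29386 mL/hr
Time remaining = 147.9571 mL ÷ 28.29386 mL/hr = 5.229299 hr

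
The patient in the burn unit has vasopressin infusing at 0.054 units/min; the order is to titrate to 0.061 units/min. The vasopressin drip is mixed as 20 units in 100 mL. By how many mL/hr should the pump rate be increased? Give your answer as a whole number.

2 mL/hr

At the current dose:
0.054 units/min × 60 min/hr = 3.24 units/hr
Concentration = 20 units ÷ 100 mL = 0.2 units/mL
Rate = 3.24 units/hr ÷ 0.2 units/mL = 16.2 mL/hr
At the new dose:
0.061 units/min × 60 min/hr = 3.66 units/hr
Rate = 3.66 units/hr ÷ 0.2 units/mL = 18.3 mL/hr
Change = 18.3 − 16.2 = 2.1 mL/hr → 2.1 mL/hr increase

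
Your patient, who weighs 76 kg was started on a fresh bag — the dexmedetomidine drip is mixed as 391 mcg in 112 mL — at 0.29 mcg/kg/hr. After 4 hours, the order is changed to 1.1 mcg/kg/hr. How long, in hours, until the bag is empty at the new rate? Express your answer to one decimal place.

3.6 hours

Initial rate:
Dose = 0.29 mcg/kg/hr × 76 kg = 22.04 mcg/hr
Concentration = 391 mcg ÷ 112 mL = 3.491071 mcg/mL
Rate = 22.04 mcg/hr ÷ 3.491071 mcg/mL = 6.313248 mL/hr
Volume infused so far = 6.313248 mL/hr × 4 hr = 25.25299 mL
Volume remaining = 112 − 25.25299 = 86.74701 mL
New rate:
Dose = 1.1 mcg/kg/hr × 76 kg = 83.6 mcg/hr
Rate = 83.6 mcg/hr ÷ 3.491071 mcg/mL = 23.9468 mL/hr
Time remaining = 86.74701 mL ÷ 23.9468 mL/hr = 3.622488 hr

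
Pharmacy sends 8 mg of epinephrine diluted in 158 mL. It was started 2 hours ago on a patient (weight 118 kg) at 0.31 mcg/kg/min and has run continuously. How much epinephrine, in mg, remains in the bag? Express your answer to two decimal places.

Dose = 0.31 mcg/kg/min × 118 kg = 36.58 mcg/min
36.58 mcg/min × 60 min/hr = 2194.8 mcg/hr
Concentration = 8 mg ÷ 158 mL = 0.05063291 mg/mL = 50.63291 mcg/mL
Rate = 2194.8 mcg/hr ÷ 50.63291 mcg/mL = 43.3473 mL/hr
Volume infused = 43.3473 mL/hr × 2 hr = 86.6946 mL
Volume remaining = 158 − 86.6946 = 71.3054 mL
Drug remaining = 71.3054 mL × 50.63291 mcg/mL = 3610.4 mcg = 3.6104 mg

3.61 mg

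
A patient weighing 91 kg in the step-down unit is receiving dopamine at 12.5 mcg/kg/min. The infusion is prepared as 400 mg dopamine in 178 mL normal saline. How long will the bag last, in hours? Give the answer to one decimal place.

Dose = 12.5 mcg/kg/min × 91 kg = 1137.5 mcg/min
1137.5 mcg/min × 60 min/hr = 68250 mcg/hr
Concentration = 400 mg ÷ 178 mL = 2.247191 mg/mL = 2247.191 mcg/mL
Rate = 68250 mcg/hr ÷ 2247.191 mcg/mL = 30.37125 mL/hr
Duration = 178 mL ÷ 30.37125 mL/hr = 5.860806 hr

5.9 hours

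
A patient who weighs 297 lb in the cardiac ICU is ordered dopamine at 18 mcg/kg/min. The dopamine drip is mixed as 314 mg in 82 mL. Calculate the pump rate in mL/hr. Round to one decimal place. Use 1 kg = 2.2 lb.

Weight = 297 lb ÷ 2.2 lb/kg = 135 kg
Dose = 18 mcg/kg/min × 135 kg = 2430 mcg/min
2430 mcg/min × 60 min/hr = 145800 mcg/hr
Concentration = 314 mg ÷ 82 mL = 3.829268 mg/mL = 3829.268 mcg/mL
Rate = 145800 mcg/hr ÷ 3829.268 mcg/mL = 38.07516 mL/hr

38.1 mL/hr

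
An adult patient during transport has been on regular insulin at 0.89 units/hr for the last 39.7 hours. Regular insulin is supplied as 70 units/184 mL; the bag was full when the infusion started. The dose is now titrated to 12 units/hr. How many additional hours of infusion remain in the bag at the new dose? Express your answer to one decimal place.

2.9 hours

Initial rate:
Concentration = 70 units ÷ 184 mL = 0.3804348 units/mL
Rate = 0.89 units/hr ÷ 0.3804348 units/mL = 2.339429 mL/hr
Volume infused so far = 2.339429 mL/hr × 39.7 hr = 92.87531 mL
Volume remaining = 184 − 92.87531 = 91.12469 mL
New rate:
Rate = 12 units/hr ÷ 0.3804348 units/mL = 31.54286 mL/hr
Time remaining = 91.12469 mL ÷ 31.54286 mL/hr = 2.888917 hr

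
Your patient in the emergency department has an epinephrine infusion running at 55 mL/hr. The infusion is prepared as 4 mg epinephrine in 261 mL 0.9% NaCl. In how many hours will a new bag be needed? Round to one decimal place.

4.7 hours

Duration = 261 mL ÷ 55 mL/hr = 4.745455 hr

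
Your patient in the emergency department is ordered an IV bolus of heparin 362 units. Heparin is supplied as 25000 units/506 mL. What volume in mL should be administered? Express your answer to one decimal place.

7.3 mL

Concentration = 25000 units ÷ 506 mL = 49.40711 units/mL
Volume = 362 units ÷ 49.40711 units/mL = 7.32688 mL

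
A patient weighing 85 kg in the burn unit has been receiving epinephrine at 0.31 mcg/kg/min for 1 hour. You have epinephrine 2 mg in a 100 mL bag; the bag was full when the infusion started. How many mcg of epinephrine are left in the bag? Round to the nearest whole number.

Dose = 0.31 mcg/kg/min × 85 kg = 26.35 mcg/min
26.35 mcg/min × 60 min/hr = 1581 mcg/hr
Concentration = 2 mg ÷ 100 mL = 0.02 mg/mL = 20 mcg/mL
Rate = 1581 mcg/hr ÷ 20 mcg/mL = 79.05 mL/hr
Volume infused = 79.05 mL/hr × 1 hr = 79.05 mL
Volume remaining = 100 − 79.05 = 20.95 mL
Drug remaining = 20.95 mL × 20 mcg/mL = 419 mcg

419 mcg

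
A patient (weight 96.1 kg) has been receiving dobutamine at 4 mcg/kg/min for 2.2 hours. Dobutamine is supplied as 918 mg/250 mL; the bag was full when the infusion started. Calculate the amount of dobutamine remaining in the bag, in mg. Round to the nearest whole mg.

Dose = 4 mcg/kg/min × 96.1 kg = 384.4 mcg/min
384.4 mcg/min × 60 min/hr = 23064 mcg/hr
Concentration = 918 mg ÷ 250 mL = 3.672 mg/mL = 3672 mcg/mL
Rate = 23064 mcg/hr ÷ 3672 mcg/mL = 6.281046 mL/hr
Volume infused = 6.281046 mL/hr × 2.2 hr = 13.8183 mL
Volume remaining = 250 − 13.8183 = 236.1817 mL
Drug remaining = 236.1817 mL × 3672 mcg/mL = 867259.2 mcg = 867.2592 mg

867 mg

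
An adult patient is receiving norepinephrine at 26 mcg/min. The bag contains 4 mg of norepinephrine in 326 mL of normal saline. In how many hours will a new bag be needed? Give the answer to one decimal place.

26 mcg/min × 60 min/hr = 1560 mcg/hr
Concentration = 4 mg ÷ 326 mL = 0.01226994 mg/mL = 12.26994 mcg/mL
Rate = 1560 mcg/hr ÷ 12.26994 mcg/mL = 127.14 mL/hr
Duration = 326 mL ÷ 127.14 mL/hr = 2.564103 hr

2.6 hours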